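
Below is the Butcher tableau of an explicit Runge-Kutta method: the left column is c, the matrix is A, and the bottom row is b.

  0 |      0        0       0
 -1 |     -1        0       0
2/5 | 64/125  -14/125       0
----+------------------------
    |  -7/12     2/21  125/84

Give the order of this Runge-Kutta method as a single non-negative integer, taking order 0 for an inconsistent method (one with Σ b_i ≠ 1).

b = (-7/12, 2/21, 125/84)
c = (0, -1, 2/5)
Ac = (0, 0, 14/125)
Σ b_i: (-7/12)·1 + 2/21·1 + 125/84·1 = 1 ✓
b·c: 2/21·(-1) + 125/84·2/5 = 1/2 ✓
b·c²: 2/21·1 + 125/84·4/25 = 1/3 ✓
b·Ac: 125/84·14/125 = 1/6 ✓; 3 stages ⇒ order 3.

3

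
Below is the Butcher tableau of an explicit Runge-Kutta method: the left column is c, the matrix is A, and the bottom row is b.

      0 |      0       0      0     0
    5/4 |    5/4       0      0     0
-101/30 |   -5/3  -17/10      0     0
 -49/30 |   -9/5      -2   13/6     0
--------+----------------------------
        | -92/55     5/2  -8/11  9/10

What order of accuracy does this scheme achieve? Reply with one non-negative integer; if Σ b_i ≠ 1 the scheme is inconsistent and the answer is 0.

b = (-92/55, 5/2, -8/11, 9/10)
c = (0, 5/4, -101/30, -49/30)
Ac = (0, 0, -17/8, -1763/180)
Σ b_i: (-92/55)·1 + 5/2·1 + (-8/11)·1 + 9/10·1 = 1 ✓
b·c: 5/2·5/4 + (-8/11)·(-101/30) + 9/10·(-49/30) = 27083/6600 ≠ 1/2 ⇒ order 1.

1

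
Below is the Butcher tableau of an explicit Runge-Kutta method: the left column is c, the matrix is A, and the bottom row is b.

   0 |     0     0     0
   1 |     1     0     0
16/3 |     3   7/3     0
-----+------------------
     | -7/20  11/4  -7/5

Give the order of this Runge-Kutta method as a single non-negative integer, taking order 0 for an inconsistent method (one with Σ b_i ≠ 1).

1

b = (-7/20, 11/4, -7/5)
c = (0, 1, 16/3)
Ac = (0, 0, 7/3)
Σ b_i: (-7/20)·1 + 11/4·1 + (-7/5)·1 = 1 ✓
b·c: 11/4·1 + (-7/5)·16/3 = -283/60 ≠ 1/2 ⇒ order 1.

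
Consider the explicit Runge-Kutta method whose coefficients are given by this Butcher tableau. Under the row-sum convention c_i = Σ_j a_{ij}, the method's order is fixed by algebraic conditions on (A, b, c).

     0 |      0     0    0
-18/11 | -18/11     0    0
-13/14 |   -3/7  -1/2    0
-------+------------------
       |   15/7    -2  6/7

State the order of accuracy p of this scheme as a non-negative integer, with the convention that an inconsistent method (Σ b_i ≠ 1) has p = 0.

1

b = (15/7, -2, 6/7)
c = (0, -18/11, -13/14)
Ac = (0, 0, 9/11)
Σ b_i: 15/7·1 + (-2)·1 + 6/7·1 = 1 ✓
b·c: (-2)·(-18/11) + 6/7·(-13/14) = 1335/539 ≠ 1/2 ⇒ order 1.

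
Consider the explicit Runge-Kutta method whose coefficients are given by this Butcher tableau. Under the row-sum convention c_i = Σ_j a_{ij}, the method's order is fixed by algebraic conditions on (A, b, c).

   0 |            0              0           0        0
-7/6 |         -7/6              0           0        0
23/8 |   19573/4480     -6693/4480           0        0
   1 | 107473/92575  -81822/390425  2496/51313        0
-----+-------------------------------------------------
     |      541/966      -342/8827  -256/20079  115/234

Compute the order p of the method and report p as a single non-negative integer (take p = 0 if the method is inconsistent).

4

b = (541/966, -342/8827, -256/20079, 115/234)
c = (0, -7/6, 23/8, 1)
Ac = (0, 0, 2231/1280, 221/575)
Σ b_i: 541/966·1 + (-342/8827)·1 + (-256/20079)·1 + 115/234·1 = 1 ✓
b·c: (-342/8827)·(-7/6) + (-256/20079)·23/8 + 115/234·1 = 1/2 ✓
b·c²: (-342/8827)·49/36 + (-256/20079)·529/64 + 115/234·1 = 1/3 ✓
b·Ac: (-256/20079)·2231/1280 + 115/234·221/575 = 1/6 ✓
b·c³: (-342/8827)·(-343/216) + (-256/20079)·12167/512 + 115/234·1 = 1/4 ✓
b·(c∘Ac): (-256/20079)·51313/10240 + 115/234·221/575 = 1/8 ✓
b·Ac²: (-256/20079)·(-15617/7680) + 115/234·403/3450 = 1/12 ✓
b·A²c: 115/234·39/460 = 1/24 ✓; 4 stages ⇒ order 4.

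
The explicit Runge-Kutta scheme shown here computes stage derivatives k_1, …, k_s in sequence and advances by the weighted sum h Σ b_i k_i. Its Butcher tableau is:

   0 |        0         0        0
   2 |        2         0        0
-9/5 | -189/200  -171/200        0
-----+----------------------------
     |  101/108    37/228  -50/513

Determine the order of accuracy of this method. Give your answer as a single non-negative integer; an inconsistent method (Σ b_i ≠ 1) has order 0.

3

b = (101/108, 37/228, -50/513)
c = (0, 2, -9/5)
Ac = (0, 0, -171/100)
Σ b_i: 101/108·1 + 37/228·1 + (-50/513)·1 = 1 ✓
b·c: 37/228·2 + (-50/513)·(-9/5) = 1/2 ✓
b·c²: 37/228·4 + (-50/513)·81/25 = 1/3 ✓
b·Ac: (-50/513)·(-171/100) = 1/6 ✓; 3 stages ⇒ order 3.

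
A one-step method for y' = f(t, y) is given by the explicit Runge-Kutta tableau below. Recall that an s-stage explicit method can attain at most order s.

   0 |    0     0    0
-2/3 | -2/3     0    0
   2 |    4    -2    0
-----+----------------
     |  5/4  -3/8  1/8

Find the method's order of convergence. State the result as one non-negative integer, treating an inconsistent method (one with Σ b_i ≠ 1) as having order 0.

3

b = (5/4, -3/8, 1/8)
c = (0, -2/3, 2)
Ac = (0, 0, 4/3)
Σ b_i: 5/4·1 + (-3/8)·1 + 1/8·1 = 1 ✓
b·c: (-3/8)·(-2/3) + 1/8·2 = 1/2 ✓
b·c²: (-3/8)·4/9 + 1/8·4 = 1/3 ✓
b·Ac: 1/8·4/3 = 1/6 ✓; 3 stages ⇒ order 3.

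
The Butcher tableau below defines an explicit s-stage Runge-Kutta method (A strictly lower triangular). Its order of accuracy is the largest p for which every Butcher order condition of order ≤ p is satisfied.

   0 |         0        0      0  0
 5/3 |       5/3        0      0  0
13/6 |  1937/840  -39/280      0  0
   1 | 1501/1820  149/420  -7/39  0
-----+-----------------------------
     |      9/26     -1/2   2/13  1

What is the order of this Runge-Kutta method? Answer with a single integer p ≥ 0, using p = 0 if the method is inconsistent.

b = (9/26, -1/2, 2/13, 1)
c = (0, 5/3, 13/6, 1)
Ac = (0, 0, -13/56, 17/84)
Σ b_i: 9/26·1 + (-1/2)·1 + 2/13·1 + 1·1 = 1 ✓
b·c: (-1/2)·5/3 + 2/13·13/6 + 1·1 = 1/2 ✓
b·c²: (-1/2)·25/9 + 2/13·169/36 + 1·1 = 1/3 ✓
b·Ac: 2/13·(-13/56) + 1·17/84 = 1/6 ✓
b·c³: (-1/2)·125/27 + 2/13·2197/216 + 1·1 = 1/4 ✓
b·(c∘Ac): 2/13·(-169/336) + 1·17/84 = 1/8 ✓
b·Ac²: 2/13·(-65/168) + 1·1/7 = 1/12 ✓
b·A²c: 1·1/24 = 1/24 ✓; 4 stages ⇒ order 4.

4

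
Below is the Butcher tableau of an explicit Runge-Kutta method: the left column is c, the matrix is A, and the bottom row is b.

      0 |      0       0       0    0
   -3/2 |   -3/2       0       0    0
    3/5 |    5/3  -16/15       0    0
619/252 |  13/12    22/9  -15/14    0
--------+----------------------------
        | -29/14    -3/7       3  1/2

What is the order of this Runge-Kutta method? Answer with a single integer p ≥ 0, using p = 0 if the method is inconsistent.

b = (-29/14, -3/7, 3, 1/2)
c = (0, -3/2, 3/5, 619/252)
Ac = (0, 0, 8/5, -181/42)
Σ b_i: (-29/14)·1 + (-3/7)·1 + 3·1 + 1/2·1 = 1 ✓
b·c: (-3/7)·(-3/2) + 3·3/5 + 1/2·619/252 = 9251/2520 ≠ 1/2 ⇒ order 1.

1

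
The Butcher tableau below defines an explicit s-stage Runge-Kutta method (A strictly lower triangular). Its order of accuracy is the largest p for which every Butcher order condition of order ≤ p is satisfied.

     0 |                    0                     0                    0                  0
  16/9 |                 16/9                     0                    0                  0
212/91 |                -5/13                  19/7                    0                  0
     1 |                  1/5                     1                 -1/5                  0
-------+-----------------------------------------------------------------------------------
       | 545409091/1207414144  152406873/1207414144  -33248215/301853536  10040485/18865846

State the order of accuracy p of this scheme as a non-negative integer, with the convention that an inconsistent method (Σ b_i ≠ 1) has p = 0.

3

b = (545409091/1207414144, 152406873/1207414144, -33248215/301853536, 10040485/18865846)
c = (0, 16/9, 212/91, 1)
Ac = (0, 0, 304/63, 5372/4095)
Σ b_i: 545409091/1207414144·1 + 152406873/1207414144·1 + (-33248215/301853536)·1 + 10040485/18865846·1 = 1 ✓
b·c: 152406873/1207414144·16/9 + (-33248215/301853536)·212/91 + 10040485/18865846·1 = 1/2 ✓
b·c²: 152406873/1207414144·256/81 + (-33248215/301853536)·44944/8281 + 10040485/18865846·1 = 1/3 ✓
b·Ac: (-33248215/301853536)·304/63 + 10040485/18865846·5372/4095 = 1/6 ✓
b·c³: 152406873/1207414144·4096/729 + (-33248215/301853536)·9528128/753571 + 10040485/18865846·1 = -7011846119/46353383622 ≠ 1/4 ⇒ order 3.
b·(c∘Ac): (-33248215/301853536)·64448/5733 + 10040485/18865846·5372/4095 = -45848768/84896307 ≠ 1/8
b·Ac²: (-33248215/301853536)·4864/567 + 10040485/18865846·6959216/3353805 = 3695345632/23176691811 ≠ 1/12
b·A²c: 10040485/18865846·(-304/315) = -43604392/84896307 ≠ 1/24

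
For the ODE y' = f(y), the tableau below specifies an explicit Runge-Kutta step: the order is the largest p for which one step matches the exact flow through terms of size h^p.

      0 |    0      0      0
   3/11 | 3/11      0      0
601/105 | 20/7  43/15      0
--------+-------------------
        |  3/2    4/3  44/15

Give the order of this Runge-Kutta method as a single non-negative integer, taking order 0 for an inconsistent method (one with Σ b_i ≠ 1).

0

b = (3/2, 4/3, 44/15)
c = (0, 3/11, 601/105)
Ac = (0, 0, 43/55)
Σ b_i: 3/2·1 + 4/3·1 + 44/15·1 = 173/30 ≠ 1 ⇒ order 0.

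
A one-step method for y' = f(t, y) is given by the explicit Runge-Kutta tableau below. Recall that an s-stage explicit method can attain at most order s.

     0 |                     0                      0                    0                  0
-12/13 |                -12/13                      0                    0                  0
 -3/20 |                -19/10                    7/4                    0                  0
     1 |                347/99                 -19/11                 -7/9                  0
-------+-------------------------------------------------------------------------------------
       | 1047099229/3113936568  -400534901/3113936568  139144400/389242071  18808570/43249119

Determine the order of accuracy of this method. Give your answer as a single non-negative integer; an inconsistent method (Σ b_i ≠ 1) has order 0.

3

b = (1047099229/3113936568, -400534901/3113936568, 139144400/389242071, 18808570/43249119)
c = (0, -12/13, -3/20, 1)
Ac = (0, 0, -21/13, 14681/8580)
Σ b_i: 1047099229/3113936568·1 + (-400534901/3113936568)·1 + 139144400/389242071·1 + 18808570/43249119·1 = 1 ✓
b·c: (-400534901/3113936568)·(-12/13) + 139144400/389242071·(-3/20) + 18808570/43249119·1 = 1/2 ✓
b·c²: (-400534901/3113936568)·144/169 + 139144400/389242071·9/400 + 18808570/43249119·1 = 1/3 ✓
b·Ac: 139144400/389242071·(-21/13) + 18808570/43249119·14681/8580 = 1/6 ✓
b·c³: (-400534901/3113936568)·(-1728/2197) + 139144400/389242071·(-27/8000) + 18808570/43249119·1 = 6014275541/11244770940 ≠ 1/4 ⇒ order 3.
b·(c∘Ac): 139144400/389242071·63/260 + 18808570/43249119·14681/8580 = 2802463387/3373431282 ≠ 1/8
b·Ac²: 139144400/389242071·252/169 + 18808570/43249119·(-1107413/743600) = -2577807587/22489541880 ≠ 1/12
b·A²c: 18808570/43249119·49/39 = 921619930/1686715641 ≠ 1/24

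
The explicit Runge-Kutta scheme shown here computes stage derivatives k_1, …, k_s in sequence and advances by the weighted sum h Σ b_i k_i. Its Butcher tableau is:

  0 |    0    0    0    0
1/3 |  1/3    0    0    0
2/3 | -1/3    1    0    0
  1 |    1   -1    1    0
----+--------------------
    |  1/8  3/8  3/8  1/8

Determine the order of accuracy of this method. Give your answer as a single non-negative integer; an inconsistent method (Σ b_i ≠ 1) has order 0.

b = (1/8, 3/8, 3/8, 1/8)
c = (0, 1/3, 2/3, 1)
Ac = (0, 0, 1/3, 1/3)
Σ b_i: 1/8·1 + 3/8·1 + 3/8·1 + 1/8·1 = 1 ✓
b·c: 3/8·1/3 + 3/8·2/3 + 1/8·1 = 1/2 ✓
b·c²: 3/8·1/9 + 3/8·4/9 + 1/8·1 = 1/3 ✓
b·Ac: 3/8·1/3 + 1/8·1/3 = 1/6 ✓
b·c³: 3/8·1/27 + 3/8·8/27 + 1/8·1 = 1/4 ✓
b·(c∘Ac): 3/8·2/9 + 1/8·1/3 = 1/8 ✓
b·Ac²: 3/8·1/9 + 1/8·1/3 = 1/12 ✓
b·A²c: 1/8·1/3 = 1/24 ✓; 4 stages ⇒ order 4.

4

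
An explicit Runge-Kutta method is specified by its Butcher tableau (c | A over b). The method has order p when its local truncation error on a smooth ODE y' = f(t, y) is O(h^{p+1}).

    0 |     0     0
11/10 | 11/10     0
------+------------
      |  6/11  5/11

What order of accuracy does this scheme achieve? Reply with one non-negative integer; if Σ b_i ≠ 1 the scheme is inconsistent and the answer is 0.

2

b = (6/11, 5/11)
c = (0, 11/10)
Σ b_i: 6/11·1 + 5/11·1 = 1 ✓
b·c: 5/11·11/10 = 1/2 ✓; 2 stages ⇒ order 2.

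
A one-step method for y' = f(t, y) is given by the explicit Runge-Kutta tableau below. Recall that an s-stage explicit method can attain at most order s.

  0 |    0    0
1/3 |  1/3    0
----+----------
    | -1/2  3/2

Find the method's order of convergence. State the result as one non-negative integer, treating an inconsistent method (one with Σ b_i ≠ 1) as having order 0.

2

b = (-1/2, 3/2)
c = (0, 1/3)
Σ b_i: (-1/2)·1 + 3/2·1 = 1 ✓
b·c: 3/2·1/3 = 1/2 ✓; 2 stages ⇒ order 2.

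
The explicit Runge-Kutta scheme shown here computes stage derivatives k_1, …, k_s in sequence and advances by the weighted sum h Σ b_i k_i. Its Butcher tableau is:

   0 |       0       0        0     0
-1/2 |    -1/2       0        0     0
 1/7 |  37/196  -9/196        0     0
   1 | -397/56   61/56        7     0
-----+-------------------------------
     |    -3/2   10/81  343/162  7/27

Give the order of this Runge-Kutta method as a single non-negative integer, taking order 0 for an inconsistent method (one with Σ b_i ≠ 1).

4

b = (-3/2, 10/81, 343/162, 7/27)
c = (0, -1/2, 1/7, 1)
Ac = (0, 0, 9/392, 51/112)
Σ b_i: (-3/2)·1 + 10/81·1 + 343/162·1 + 7/27·1 = 1 ✓
b·c: 10/81·(-1/2) + 343/162·1/7 + 7/27·1 = 1/2 ✓
b·c²: 10/81·1/4 + 343/162·1/49 + 7/27·1 = 1/3 ✓
b·Ac: 343/162·9/392 + 7/27·51/112 = 1/6 ✓
b·c³: 10/81·(-1/8) + 343/162·1/343 + 7/27·1 = 1/4 ✓
b·(c∘Ac): 343/162·9/2744 + 7/27·51/112 = 1/8 ✓
b·Ac²: 343/162·(-9/784) + 7/27·93/224 = 1/12 ✓
b·A²c: 7/27·9/56 = 1/24 ✓; 4 stages ⇒ order 4.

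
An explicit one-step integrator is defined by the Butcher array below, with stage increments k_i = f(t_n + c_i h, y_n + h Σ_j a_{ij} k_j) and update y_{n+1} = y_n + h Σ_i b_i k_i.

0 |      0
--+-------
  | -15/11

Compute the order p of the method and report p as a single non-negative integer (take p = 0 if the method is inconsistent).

b = (-15/11)
c = (0)
Σ b_i: (-15/11)·1 = -15/11 ≠ 1 ⇒ order 0.

0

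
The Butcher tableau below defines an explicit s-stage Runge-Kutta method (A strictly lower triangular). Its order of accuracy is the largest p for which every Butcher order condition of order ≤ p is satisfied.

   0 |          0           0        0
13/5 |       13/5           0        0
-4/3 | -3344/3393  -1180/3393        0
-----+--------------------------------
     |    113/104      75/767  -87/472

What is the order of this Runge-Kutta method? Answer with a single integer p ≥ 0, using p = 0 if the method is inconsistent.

b = (113/104, 75/767, -87/472)
c = (0, 13/5, -4/3)
Ac = (0, 0, -236/261)
Σ b_i: 113/104·1 + 75/767·1 + (-87/472)·1 = 1 ✓
b·c: 75/767·13/5 + (-87/472)·(-4/3) = 1/2 ✓
b·c²: 75/767·169/25 + (-87/472)·16/9 = 1/3 ✓
b·Ac: (-87/472)·(-236/261) = 1/6 ✓; 3 stages ⇒ order 3.

3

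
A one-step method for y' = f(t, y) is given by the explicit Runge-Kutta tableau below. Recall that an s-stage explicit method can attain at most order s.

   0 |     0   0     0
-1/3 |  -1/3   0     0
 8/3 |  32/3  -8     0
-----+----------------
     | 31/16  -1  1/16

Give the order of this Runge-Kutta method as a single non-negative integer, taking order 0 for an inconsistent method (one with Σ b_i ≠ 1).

b = (31/16, -1, 1/16)
c = (0, -1/3, 8/3)
Ac = (0, 0, 8/3)
Σ b_i: 31/16·1 + (-1)·1 + 1/16·1 = 1 ✓
b·c: (-1)·(-1/3) + 1/16·8/3 = 1/2 ✓
b·c²: (-1)·1/9 + 1/16·64/9 = 1/3 ✓
b·Ac: 1/16·8/3 = 1/6 ✓; 3 stages ⇒ order 3.

3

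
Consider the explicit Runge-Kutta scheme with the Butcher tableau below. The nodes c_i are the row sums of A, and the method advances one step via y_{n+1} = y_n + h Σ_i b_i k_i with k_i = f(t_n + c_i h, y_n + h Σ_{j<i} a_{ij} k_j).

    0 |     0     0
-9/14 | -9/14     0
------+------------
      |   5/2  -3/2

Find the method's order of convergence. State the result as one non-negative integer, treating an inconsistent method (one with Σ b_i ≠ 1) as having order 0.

1

b = (5/2, -3/2)
c = (0, -9/14)
Σ b_i: 5/2·1 + (-3/2)·1 = 1 ✓
b·c: (-3/2)·(-9/14) = 27/28 ≠ 1/2 ⇒ order 1.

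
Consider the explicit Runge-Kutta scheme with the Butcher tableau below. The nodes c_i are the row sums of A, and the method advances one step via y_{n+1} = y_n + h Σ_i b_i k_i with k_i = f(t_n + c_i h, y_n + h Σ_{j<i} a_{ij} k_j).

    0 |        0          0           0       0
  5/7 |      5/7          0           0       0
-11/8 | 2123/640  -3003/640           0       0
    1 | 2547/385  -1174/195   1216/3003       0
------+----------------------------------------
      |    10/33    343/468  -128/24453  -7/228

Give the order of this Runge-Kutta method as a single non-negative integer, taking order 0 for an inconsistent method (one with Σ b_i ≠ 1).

4

b = (10/33, 343/468, -128/24453, -7/228)
c = (0, 5/7, -11/8, 1)
Ac = (0, 0, -429/128, -34/7)
Σ b_i: 10/33·1 + 343/468·1 + (-128/24453)·1 + (-7/228)·1 = 1 ✓
b·c: 343/468·5/7 + (-128/24453)·(-11/8) + (-7/228)·1 = 1/2 ✓
b·c²: 343/468·25/49 + (-128/24453)·121/64 + (-7/228)·1 = 1/3 ✓
b·Ac: (-128/24453)·(-429/128) + (-7/228)·(-34/7) = 1/6 ✓
b·c³: 343/468·125/343 + (-128/24453)·(-1331/512) + (-7/228)·1 = 1/4 ✓
b·(c∘Ac): (-128/24453)·4719/1024 + (-7/228)·(-34/7) = 1/8 ✓
b·Ac²: (-128/24453)·(-2145/896) + (-7/228)·(-113/49) = 1/12 ✓
b·A²c: (-7/228)·(-19/14) = 1/24 ✓; 4 stages ⇒ order 4.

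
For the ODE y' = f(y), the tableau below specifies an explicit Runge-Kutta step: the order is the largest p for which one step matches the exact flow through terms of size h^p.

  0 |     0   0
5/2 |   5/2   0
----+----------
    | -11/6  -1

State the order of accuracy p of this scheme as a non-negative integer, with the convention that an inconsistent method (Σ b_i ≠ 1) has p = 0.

0

b = (-11/6, -1)
c = (0, 5/2)
Σ b_i: (-11/6)·1 + (-1)·1 = -17/6 ≠ 1 ⇒ order 0.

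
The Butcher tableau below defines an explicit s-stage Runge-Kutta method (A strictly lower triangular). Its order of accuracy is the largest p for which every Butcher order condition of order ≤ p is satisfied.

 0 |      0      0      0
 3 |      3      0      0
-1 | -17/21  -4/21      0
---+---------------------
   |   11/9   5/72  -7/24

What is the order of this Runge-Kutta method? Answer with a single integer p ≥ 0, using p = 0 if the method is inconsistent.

b = (11/9, 5/72, -7/24)
c = (0, 3, -1)
Ac = (0, 0, -4/7)
Σ b_i: 11/9·1 + 5/72·1 + (-7/24)·1 = 1 ✓
b·c: 5/72·3 + (-7/24)·(-1) = 1/2 ✓
b·c²: 5/72·9 + (-7/24)·1 = 1/3 ✓
b·Ac: (-7/24)·(-4/7) = 1/6 ✓; 3 stages ⇒ order 3.

3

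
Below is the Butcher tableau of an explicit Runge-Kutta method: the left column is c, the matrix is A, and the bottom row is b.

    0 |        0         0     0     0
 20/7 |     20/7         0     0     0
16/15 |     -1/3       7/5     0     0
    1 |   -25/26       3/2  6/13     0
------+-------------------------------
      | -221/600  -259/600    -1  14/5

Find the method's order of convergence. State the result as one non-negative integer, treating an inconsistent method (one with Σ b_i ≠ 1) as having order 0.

2

b = (-221/600, -259/600, -1, 14/5)
c = (0, 20/7, 16/15, 1)
Ac = (0, 0, 4, 2174/455)
Σ b_i: (-221/600)·1 + (-259/600)·1 + (-1)·1 + 14/5·1 = 1 ✓
b·c: (-259/600)·20/7 + (-1)·16/15 + 14/5·1 = 1/2 ✓
b·c²: (-259/600)·400/49 + (-1)·256/225 + 14/5·1 = -2932/1575 ≠ 1/3 ⇒ order 2.
b·Ac: (-1)·4 + 14/5·2174/455 = 3048/325 ≠ 1/6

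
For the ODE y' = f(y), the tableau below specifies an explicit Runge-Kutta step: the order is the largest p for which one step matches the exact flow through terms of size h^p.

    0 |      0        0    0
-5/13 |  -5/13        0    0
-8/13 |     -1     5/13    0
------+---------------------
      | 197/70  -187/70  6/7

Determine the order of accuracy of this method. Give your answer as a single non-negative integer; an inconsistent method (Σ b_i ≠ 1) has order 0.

b = (197/70, -187/70, 6/7)
c = (0, -5/13, -8/13)
Ac = (0, 0, -25/169)
Σ b_i: 197/70·1 + (-187/70)·1 + 6/7·1 = 1 ✓
b·c: (-187/70)·(-5/13) + 6/7·(-8/13) = 1/2 ✓
b·c²: (-187/70)·25/169 + 6/7·64/169 = -167/2366 ≠ 1/3 ⇒ order 2.
b·Ac: 6/7·(-25/169) = -150/1183 ≠ 1/6

2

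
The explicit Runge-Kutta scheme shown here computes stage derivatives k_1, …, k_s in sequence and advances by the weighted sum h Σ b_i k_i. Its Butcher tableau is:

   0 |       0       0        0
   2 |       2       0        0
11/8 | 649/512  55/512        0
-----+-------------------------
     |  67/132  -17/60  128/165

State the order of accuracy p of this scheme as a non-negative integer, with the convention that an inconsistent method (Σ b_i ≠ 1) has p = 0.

b = (67/132, -17/60, 128/165)
c = (0, 2, 11/8)
Ac = (0, 0, 55/256)
Σ b_i: 67/132·1 + (-17/60)·1 + 128/165·1 = 1 ✓
b·c: (-17/60)·2 + 128/165·11/8 = 1/2 ✓
b·c²: (-17/60)·4 + 128/165·121/64 = 1/3 ✓
b·Ac: 128/165·55/256 = 1/6 ✓; 3 stages ⇒ order 3.

3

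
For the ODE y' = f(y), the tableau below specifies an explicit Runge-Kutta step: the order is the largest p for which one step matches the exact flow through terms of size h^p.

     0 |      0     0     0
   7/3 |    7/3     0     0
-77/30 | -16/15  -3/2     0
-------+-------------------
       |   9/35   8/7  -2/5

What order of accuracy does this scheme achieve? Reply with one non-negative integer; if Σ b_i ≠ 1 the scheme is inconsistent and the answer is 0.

b = (9/35, 8/7, -2/5)
c = (0, 7/3, -77/30)
Ac = (0, 0, -7/2)
Σ b_i: 9/35·1 + 8/7·1 + (-2/5)·1 = 1 ✓
b·c: 8/7·7/3 + (-2/5)·(-77/30) = 277/75 ≠ 1/2 ⇒ order 1.

1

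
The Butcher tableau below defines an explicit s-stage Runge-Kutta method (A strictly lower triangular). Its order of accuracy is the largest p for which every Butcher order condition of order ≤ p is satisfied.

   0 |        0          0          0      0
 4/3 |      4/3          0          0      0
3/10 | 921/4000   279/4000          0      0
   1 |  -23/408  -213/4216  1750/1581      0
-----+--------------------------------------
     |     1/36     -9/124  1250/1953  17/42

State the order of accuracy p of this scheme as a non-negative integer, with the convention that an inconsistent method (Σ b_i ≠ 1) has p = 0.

4

b = (1/36, -9/124, 1250/1953, 17/42)
c = (0, 4/3, 3/10, 1)
Ac = (0, 0, 93/1000, 9/34)
Σ b_i: 1/36·1 + (-9/124)·1 + 1250/1953·1 + 17/42·1 = 1 ✓
b·c: (-9/124)·4/3 + 1250/1953·3/10 + 17/42·1 = 1/2 ✓
b·c²: (-9/124)·16/9 + 1250/1953·9/100 + 17/42·1 = 1/3 ✓
b·Ac: 1250/1953·93/1000 + 17/42·9/34 = 1/6 ✓
b·c³: (-9/124)·64/27 + 1250/1953·27/1000 + 17/42·1 = 1/4 ✓
b·(c∘Ac): 1250/1953·279/10000 + 17/42·9/34 = 1/8 ✓
b·Ac²: 1250/1953·31/250 + 17/42·1/102 = 1/12 ✓
b·A²c: 17/42·7/68 = 1/24 ✓; 4 stages ⇒ order 4.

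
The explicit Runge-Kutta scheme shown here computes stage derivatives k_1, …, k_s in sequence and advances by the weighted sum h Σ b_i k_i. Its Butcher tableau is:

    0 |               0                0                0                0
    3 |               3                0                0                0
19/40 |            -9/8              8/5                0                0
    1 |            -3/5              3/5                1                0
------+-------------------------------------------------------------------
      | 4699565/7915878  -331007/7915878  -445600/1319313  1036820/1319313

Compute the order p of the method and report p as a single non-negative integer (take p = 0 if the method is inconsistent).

3

b = (4699565/7915878, -331007/7915878, -445600/1319313, 1036820/1319313)
c = (0, 3, 19/40, 1)
Ac = (0, 0, 24/5, 91/40)
Σ b_i: 4699565/7915878·1 + (-331007/7915878)·1 + (-445600/1319313)·1 + 1036820/1319313·1 = 1 ✓
b·c: (-331007/7915878)·3 + (-445600/1319313)·19/40 + 1036820/1319313·1 = 1/2 ✓
b·c²: (-331007/7915878)·9 + (-445600/1319313)·361/1600 + 1036820/1319313·1 = 1/3 ✓
b·Ac: (-445600/1319313)·24/5 + 1036820/1319313·91/40 = 1/6 ✓
b·c³: (-331007/7915878)·27 + (-445600/1319313)·6859/64000 + 1036820/1319313·1 = -40037383/105545040 ≠ 1/4 ⇒ order 3.
b·(c∘Ac): (-445600/1319313)·57/25 + 1036820/1319313·91/40 = 2685595/2638626 ≠ 1/8
b·Ac²: (-445600/1319313)·72/5 + 1036820/1319313·9001/1600 = -46710359/105545040 ≠ 1/12
b·A²c: 1036820/1319313·24/5 = 1658912/439771 ≠ 1/24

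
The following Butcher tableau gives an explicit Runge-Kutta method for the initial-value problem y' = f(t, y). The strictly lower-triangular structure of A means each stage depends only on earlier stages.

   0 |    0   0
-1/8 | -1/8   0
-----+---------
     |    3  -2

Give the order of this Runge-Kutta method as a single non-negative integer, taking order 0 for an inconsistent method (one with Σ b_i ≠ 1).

b = (3, -2)
c = (0, -1/8)
Σ b_i: 3·1 + (-2)·1 = 1 ✓
b·c: (-2)·(-1/8) = 1/4 ≠ 1/2 ⇒ order 1.

1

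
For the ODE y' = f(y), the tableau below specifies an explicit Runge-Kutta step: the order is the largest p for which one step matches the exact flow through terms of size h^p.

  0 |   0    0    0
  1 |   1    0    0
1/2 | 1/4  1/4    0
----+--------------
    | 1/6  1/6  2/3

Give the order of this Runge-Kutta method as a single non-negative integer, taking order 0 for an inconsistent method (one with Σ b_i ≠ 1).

b = (1/6, 1/6, 2/3)
c = (0, 1, 1/2)
Ac = (0, 0, 1/4)
Σ b_i: 1/6·1 + 1/6·1 + 2/3·1 = 1 ✓
b·c: 1/6·1 + 2/3·1/2 = 1/2 ✓
b·c²: 1/6·1 + 2/3·1/4 = 1/3 ✓
b·Ac: 2/3·1/4 = 1/6 ✓; 3 stages ⇒ order 3.

3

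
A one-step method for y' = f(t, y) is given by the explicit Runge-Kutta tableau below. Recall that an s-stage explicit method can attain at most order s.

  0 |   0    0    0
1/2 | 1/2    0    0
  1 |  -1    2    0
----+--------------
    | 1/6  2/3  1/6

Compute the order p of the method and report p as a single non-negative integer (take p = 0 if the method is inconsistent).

3

b = (1/6, 2/3, 1/6)
c = (0, 1/2, 1)
Ac = (0, 0, 1)
Σ b_i: 1/6·1 + 2/3·1 + 1/6·1 = 1 ✓
b·c: 2/3·1/2 + 1/6·1 = 1/2 ✓
b·c²: 2/3·1/4 + 1/6·1 = 1/3 ✓
b·Ac: 1/6·1 = 1/6 ✓; 3 stages ⇒ order 3.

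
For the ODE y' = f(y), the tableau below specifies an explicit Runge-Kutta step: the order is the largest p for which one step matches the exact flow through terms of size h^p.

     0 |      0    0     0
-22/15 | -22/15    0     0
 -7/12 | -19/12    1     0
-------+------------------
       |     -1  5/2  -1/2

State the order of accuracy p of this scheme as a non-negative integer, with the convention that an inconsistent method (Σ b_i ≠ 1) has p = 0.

b = (-1, 5/2, -1/2)
c = (0, -22/15, -7/12)
Ac = (0, 0, -22/15)
Σ b_i: (-1)·1 + 5/2·1 + (-1/2)·1 = 1 ✓
b·c: 5/2·(-22/15) + (-1/2)·(-7/12) = -27/8 ≠ 1/2 ⇒ order 1.

1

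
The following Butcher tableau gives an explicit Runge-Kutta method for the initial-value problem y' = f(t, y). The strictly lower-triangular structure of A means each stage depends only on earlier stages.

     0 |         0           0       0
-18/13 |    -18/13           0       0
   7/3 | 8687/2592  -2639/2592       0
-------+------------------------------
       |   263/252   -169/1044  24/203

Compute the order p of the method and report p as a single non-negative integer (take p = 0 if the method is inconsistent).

b = (263/252, -169/1044, 24/203)
c = (0, -18/13, 7/3)
Ac = (0, 0, 203/144)
Σ b_i: 263/252·1 + (-169/1044)·1 + 24/203·1 = 1 ✓
b·c: (-169/1044)·(-18/13) + 24/203·7/3 = 1/2 ✓
b·c²: (-169/1044)·324/169 + 24/203·49/9 = 1/3 ✓
b·Ac: 24/203·203/144 = 1/6 ✓; 3 stages ⇒ order 3.

3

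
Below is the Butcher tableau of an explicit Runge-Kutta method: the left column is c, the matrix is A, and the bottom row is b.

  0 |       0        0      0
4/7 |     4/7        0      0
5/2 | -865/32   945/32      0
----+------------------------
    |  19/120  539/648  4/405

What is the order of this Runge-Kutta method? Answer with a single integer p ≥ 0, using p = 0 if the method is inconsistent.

3

b = (19/120, 539/648, 4/405)
c = (0, 4/7, 5/2)
Ac = (0, 0, 135/8)
Σ b_i: 19/120·1 + 539/648·1 + 4/405·1 = 1 ✓
b·c: 539/648·4/7 + 4/405·5/2 = 1/2 ✓
b·c²: 539/648·16/49 + 4/405·25/4 = 1/3 ✓
b·Ac: 4/405·135/8 = 1/6 ✓; 3 stages ⇒ order 3.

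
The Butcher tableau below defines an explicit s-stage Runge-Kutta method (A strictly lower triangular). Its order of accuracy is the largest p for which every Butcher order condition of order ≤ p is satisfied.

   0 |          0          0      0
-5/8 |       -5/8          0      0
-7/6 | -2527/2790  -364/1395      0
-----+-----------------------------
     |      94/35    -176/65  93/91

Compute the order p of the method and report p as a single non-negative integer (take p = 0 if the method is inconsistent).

3

b = (94/35, -176/65, 93/91)
c = (0, -5/8, -7/6)
Ac = (0, 0, 91/558)
Σ b_i: 94/35·1 + (-176/65)·1 + 93/91·1 = 1 ✓
b·c: (-176/65)·(-5/8) + 93/91·(-7/6) = 1/2 ✓
b·c²: (-176/65)·25/64 + 93/91·49/36 = 1/3 ✓
b·Ac: 93/91·91/558 = 1/6 ✓; 3 stages ⇒ order 3.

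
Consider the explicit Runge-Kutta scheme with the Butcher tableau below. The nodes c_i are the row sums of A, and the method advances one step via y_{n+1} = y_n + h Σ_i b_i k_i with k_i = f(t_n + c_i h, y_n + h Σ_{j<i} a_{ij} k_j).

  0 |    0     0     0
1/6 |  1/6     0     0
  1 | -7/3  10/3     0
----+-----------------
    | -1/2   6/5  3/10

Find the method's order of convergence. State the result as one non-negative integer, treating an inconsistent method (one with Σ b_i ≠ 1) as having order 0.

3

b = (-1/2, 6/5, 3/10)
c = (0, 1/6, 1)
Ac = (0, 0, 5/9)
Σ b_i: (-1/2)·1 + 6/5·1 + 3/10·1 = 1 ✓
b·c: 6/5·1/6 + 3/10·1 = 1/2 ✓
b·c²: 6/5·1/36 + 3/10·1 = 1/3 ✓
b·Ac: 3/10·5/9 = 1/6 ✓; 3 stages ⇒ order 3.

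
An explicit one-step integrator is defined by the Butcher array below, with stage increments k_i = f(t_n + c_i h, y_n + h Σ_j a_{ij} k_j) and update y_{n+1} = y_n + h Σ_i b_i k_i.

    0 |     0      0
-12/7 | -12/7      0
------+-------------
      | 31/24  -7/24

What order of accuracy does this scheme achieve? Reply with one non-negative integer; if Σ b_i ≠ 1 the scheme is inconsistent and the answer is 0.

2

b = (31/24, -7/24)
c = (0, -12/7)
Σ b_i: 31/24·1 + (-7/24)·1 = 1 ✓
b·c: (-7/24)·(-12/7) = 1/2 ✓; 2 stages ⇒ order 2.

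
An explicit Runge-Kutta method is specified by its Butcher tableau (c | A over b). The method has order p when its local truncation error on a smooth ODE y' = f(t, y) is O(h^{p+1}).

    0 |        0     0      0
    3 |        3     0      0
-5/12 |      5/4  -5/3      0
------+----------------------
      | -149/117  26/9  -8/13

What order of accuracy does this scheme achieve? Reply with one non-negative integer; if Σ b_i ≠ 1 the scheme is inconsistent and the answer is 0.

1

b = (-149/117, 26/9, -8/13)
c = (0, 3, -5/12)
Ac = (0, 0, -5)
Σ b_i: (-149/117)·1 + 26/9·1 + (-8/13)·1 = 1 ✓
b·c: 26/9·3 + (-8/13)·(-5/12) = 116/13 ≠ 1/2 ⇒ order 1.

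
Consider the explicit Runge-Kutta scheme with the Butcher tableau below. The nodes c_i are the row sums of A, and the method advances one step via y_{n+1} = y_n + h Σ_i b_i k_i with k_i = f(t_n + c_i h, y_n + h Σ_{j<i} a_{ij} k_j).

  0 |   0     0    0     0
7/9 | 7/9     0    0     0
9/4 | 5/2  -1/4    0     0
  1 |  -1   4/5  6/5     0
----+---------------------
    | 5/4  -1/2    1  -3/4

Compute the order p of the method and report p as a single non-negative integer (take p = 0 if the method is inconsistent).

b = (5/4, -1/2, 1, -3/4)
c = (0, 7/9, 9/4, 1)
Ac = (0, 0, -7/36, 299/90)
Σ b_i: 5/4·1 + (-1/2)·1 + 1·1 + (-3/4)·1 = 1 ✓
b·c: (-1/2)·7/9 + 1·9/4 + (-3/4)·1 = 10/9 ≠ 1/2 ⇒ order 1.

1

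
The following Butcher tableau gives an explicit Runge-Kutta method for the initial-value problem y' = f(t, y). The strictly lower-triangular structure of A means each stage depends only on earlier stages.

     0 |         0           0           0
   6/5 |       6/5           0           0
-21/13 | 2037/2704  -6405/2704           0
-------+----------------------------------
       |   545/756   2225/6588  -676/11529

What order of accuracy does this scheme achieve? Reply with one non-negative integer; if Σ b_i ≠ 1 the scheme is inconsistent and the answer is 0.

b = (545/756, 2225/6588, -676/11529)
c = (0, 6/5, -21/13)
Ac = (0, 0, -3843/1352)
Σ b_i: 545/756·1 + 2225/6588·1 + (-676/11529)·1 = 1 ✓
b·c: 2225/6588·6/5 + (-676/11529)·(-21/13) = 1/2 ✓
b·c²: 2225/6588·36/25 + (-676/11529)·441/169 = 1/3 ✓
b·Ac: (-676/11529)·(-3843/1352) = 1/6 ✓; 3 stages ⇒ order 3.

3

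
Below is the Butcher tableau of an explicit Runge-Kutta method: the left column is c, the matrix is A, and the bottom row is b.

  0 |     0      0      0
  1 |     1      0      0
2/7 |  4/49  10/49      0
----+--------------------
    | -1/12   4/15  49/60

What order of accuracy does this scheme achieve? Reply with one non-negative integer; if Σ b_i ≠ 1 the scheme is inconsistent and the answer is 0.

3

b = (-1/12, 4/15, 49/60)
c = (0, 1, 2/7)
Ac = (0, 0, 10/49)
Σ b_i: (-1/12)·1 + 4/15·1 + 49/60·1 = 1 ✓
b·c: 4/15·1 + 49/60·2/7 = 1/2 ✓
b·c²: 4/15·1 + 49/60·4/49 = 1/3 ✓
b·Ac: 49/60·10/49 = 1/6 ✓; 3 stages ⇒ order 3.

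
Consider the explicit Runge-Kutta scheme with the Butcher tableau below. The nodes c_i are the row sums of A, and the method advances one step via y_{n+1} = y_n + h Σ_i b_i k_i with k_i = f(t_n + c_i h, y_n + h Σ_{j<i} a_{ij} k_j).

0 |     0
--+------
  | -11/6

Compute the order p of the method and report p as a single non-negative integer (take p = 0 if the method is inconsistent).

0

b = (-11/6)
c = (0)
Σ b_i: (-11/6)·1 = -11/6 ≠ 1 ⇒ order 0.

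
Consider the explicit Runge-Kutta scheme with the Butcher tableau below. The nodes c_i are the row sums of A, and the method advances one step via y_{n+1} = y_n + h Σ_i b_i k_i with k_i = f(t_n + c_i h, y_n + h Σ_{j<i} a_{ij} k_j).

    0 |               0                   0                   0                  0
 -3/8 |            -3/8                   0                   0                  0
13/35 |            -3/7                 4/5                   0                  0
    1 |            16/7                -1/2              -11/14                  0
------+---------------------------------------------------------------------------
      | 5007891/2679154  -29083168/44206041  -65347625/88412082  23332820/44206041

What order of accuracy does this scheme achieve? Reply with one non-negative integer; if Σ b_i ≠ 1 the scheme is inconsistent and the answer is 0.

b = (5007891/2679154, -29083168/44206041, -65347625/88412082, 23332820/44206041)
c = (0, -3/8, 13/35, 1)
Ac = (0, 0, -3/10, -409/3920)
Σ b_i: 5007891/2679154·1 + (-29083168/44206041)·1 + (-65347625/88412082)·1 + 23332820/44206041·1 = 1 ✓
b·c: (-29083168/44206041)·(-3/8) + (-65347625/88412082)·13/35 + 23332820/44206041·1 = 1/2 ✓
b·c²: (-29083168/44206041)·9/64 + (-65347625/88412082)·169/1225 + 23332820/44206041·1 = 1/3 ✓
b·Ac: (-65347625/88412082)·(-3/10) + 23332820/44206041·(-409/3920) = 1/6 ✓
b·c³: (-29083168/44206041)·(-27/512) + (-65347625/88412082)·2197/42875 + 23332820/44206041·1 = 78713029/150032624 ≠ 1/4 ⇒ order 3.
b·(c∘Ac): (-65347625/88412082)·(-39/350) + 23332820/44206041·(-409/3920) = 109666/4018731 ≠ 1/8
b·Ac²: (-65347625/88412082)·9/80 + 23332820/44206041·(-196151/1097600) = -399411797/2250489360 ≠ 1/12
b·A²c: 23332820/44206041·33/140 = 166663/1339577 ≠ 1/24

3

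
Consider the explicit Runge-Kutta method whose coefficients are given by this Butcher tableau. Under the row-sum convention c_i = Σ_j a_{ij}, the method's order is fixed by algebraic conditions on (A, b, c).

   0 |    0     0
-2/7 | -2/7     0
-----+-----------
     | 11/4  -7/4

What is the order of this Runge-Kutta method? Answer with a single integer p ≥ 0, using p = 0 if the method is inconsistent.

b = (11/4, -7/4)
c = (0, -2/7)
Σ b_i: 11/4·1 + (-7/4)·1 = 1 ✓
b·c: (-7/4)·(-2/7) = 1/2 ✓; 2 stages ⇒ order 2.

2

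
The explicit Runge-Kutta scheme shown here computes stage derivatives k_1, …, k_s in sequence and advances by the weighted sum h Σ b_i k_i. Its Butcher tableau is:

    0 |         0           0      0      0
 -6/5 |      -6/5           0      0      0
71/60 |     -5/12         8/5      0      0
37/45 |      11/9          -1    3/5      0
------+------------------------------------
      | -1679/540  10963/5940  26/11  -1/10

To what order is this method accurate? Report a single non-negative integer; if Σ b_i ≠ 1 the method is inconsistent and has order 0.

2

b = (-1679/540, 10963/5940, 26/11, -1/10)
c = (0, -6/5, 71/60, 37/45)
Ac = (0, 0, -48/25, 191/100)
Σ b_i: (-1679/540)·1 + 10963/5940·1 + 26/11·1 + (-1/10)·1 = 1 ✓
b·c: 10963/5940·(-6/5) + 26/11·71/60 + (-1/10)·37/45 = 1/2 ✓
b·c²: 10963/5940·36/25 + 26/11·5041/3600 + (-1/10)·1369/2025 = 477887/81000 ≠ 1/3 ⇒ order 2.
b·Ac: 26/11·(-48/25) + (-1/10)·191/100 = -52021/11000 ≠ 1/6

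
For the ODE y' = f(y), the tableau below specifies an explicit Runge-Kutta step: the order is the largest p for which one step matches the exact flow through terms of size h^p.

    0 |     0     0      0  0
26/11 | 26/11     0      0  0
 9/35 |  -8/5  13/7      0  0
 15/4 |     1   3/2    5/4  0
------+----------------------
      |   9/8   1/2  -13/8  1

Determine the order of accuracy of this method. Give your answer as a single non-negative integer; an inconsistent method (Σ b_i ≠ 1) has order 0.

1

b = (9/8, 1/2, -13/8, 1)
c = (0, 26/11, 9/35, 15/4)
Ac = (0, 0, 338/77, 1191/308)
Σ b_i: 9/8·1 + 1/2·1 + (-13/8)·1 + 1·1 = 1 ✓
b·c: 1/2·26/11 + (-13/8)·9/35 + 1·15/4 = 13903/3080 ≠ 1/2 ⇒ order 1.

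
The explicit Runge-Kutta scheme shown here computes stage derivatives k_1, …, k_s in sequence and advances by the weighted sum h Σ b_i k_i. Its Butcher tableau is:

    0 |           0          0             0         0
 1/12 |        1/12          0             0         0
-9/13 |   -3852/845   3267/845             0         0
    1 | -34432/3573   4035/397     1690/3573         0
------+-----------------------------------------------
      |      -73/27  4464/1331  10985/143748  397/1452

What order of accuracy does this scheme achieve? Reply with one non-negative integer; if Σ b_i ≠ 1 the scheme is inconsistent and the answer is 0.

b = (-73/27, 4464/1331, 10985/143748, 397/1452)
c = (0, 1/12, -9/13, 1)
Ac = (0, 0, 1089/3380, 825/1588)
Σ b_i: (-73/27)·1 + 4464/1331·1 + 10985/143748·1 + 397/1452·1 = 1 ✓
b·c: 4464/1331·1/12 + 10985/143748·(-9/13) + 397/1452·1 = 1/2 ✓
b·c²: 4464/1331·1/144 + 10985/143748·81/169 + 397/1452·1 = 1/3 ✓
b·Ac: 10985/143748·1089/3380 + 397/1452·825/1588 = 1/6 ✓
b·c³: 4464/1331·1/1728 + 10985/143748·(-729/2197) + 397/1452·1 = 1/4 ✓
b·(c∘Ac): 10985/143748·(-9801/43940) + 397/1452·825/1588 = 1/8 ✓
b·Ac²: 10985/143748·363/13520 + 397/1452·5665/19056 = 1/12 ✓
b·A²c: 397/1452·121/794 = 1/24 ✓; 4 stages ⇒ order 4.

4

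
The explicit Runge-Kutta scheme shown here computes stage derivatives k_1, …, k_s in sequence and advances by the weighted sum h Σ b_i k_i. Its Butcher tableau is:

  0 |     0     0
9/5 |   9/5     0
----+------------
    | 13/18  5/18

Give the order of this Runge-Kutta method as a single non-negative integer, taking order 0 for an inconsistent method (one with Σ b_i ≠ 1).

b = (13/18, 5/18)
c = (0, 9/5)
Σ b_i: 13/18·1 + 5/18·1 = 1 ✓
b·c: 5/18·9/5 = 1/2 ✓; 2 stages ⇒ order 2.

2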